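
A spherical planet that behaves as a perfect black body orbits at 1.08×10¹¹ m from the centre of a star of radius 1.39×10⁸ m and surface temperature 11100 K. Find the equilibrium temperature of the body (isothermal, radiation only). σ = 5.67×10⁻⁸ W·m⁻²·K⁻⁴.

The star's surface emits σT_*⁴; at distance d the flux is S = σT_*⁴(R_*/d)².
S = 5.67×10⁻⁸·(11100)⁴·(1.39×10⁸/1.08×10¹¹)² = 1426 W/m².
For an isothermal sphere T⁴ = (1−a)S/(4σ) = 6.287×10⁹ K⁴.

T ≈ 282 K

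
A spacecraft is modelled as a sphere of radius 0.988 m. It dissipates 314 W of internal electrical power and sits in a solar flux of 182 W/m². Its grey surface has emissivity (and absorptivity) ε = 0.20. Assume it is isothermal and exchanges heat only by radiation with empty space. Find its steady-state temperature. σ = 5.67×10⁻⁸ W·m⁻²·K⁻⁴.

T ≈ 235 K

At steady state, absorbed solar power + internal power = radiated power.
Absorbed: α·S·A_cross = 0.20·182·3.067 = 111.6 W (cross-section πr²).
Total input = 111.6 + 314 = 425.6 W.
Radiated: εσ·A_surf·T⁴ with A_surf = 4πr² = 12.27 m².
T⁴ = 425.6/(0.20·5.67×10⁻⁸·12.27) = 3.060×10⁹ K⁴.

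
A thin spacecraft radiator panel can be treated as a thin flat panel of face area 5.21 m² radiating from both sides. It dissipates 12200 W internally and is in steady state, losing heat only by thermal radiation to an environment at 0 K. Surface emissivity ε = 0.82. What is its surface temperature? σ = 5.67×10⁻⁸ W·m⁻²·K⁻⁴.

T ≈ 398 K

Steady state: internal power = radiated power, P = εσA T⁴.
Radiating area A = 2·5.21 = 10.42 m².
T⁴ = P/(εσA) = 12200/(0.82·5.67×10⁻⁸·10.42) = 2.518×10¹⁰ K⁴.
T = (2.518×10¹⁰)^(1/4).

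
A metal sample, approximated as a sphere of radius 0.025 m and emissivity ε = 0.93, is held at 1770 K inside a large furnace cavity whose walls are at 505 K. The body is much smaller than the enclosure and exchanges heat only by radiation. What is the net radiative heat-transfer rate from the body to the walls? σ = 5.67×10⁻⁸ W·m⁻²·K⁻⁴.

P_net ≈ 4040 W

For a small grey body in a large enclosure: P_net = εσA(T_body⁴ − T_wall⁴).
A = 4πr² = 0.007854 m²; T_body⁴ − T_wall⁴ = 9.815×10¹² − 6.504×10¹⁰ = 9.750×10¹² K⁴.
|P_net| = 0.93·5.67×10⁻⁸·0.007854·9.750×10¹².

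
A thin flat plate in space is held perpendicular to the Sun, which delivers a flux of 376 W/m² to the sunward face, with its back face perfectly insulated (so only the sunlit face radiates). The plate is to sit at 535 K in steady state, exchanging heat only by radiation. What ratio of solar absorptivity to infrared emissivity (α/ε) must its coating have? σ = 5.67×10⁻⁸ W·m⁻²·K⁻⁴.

Balance: αS·A = εσ·1A·T⁴ ⇒ α/ε = σT⁴/S.
α/ε = 5.67×10⁻⁸·(535)⁴/376 = 5.67×10⁻⁸·8.192×10¹⁰/376.

α/ε ≈ 12.4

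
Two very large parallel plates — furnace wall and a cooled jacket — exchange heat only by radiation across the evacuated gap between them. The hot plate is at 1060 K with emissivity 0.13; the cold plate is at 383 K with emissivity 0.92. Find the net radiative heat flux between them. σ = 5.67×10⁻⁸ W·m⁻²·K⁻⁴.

q ≈ 9040 W/m²

For two infinite grey parallel plates, q = σ(T₁⁴ − T₂⁴)/(1/ε₁ + 1/ε₂ − 1).
T₁⁴ − T₂⁴ = 1.262×10¹² − 2.152×10¹⁰ = 1.241×10¹² K⁴.
1/ε₁ + 1/ε₂ − 1 = 7.692 + 1.087 − 1 = 7.779.
q = 5.67×10⁻⁸ × 1.241×10¹² / 7.779.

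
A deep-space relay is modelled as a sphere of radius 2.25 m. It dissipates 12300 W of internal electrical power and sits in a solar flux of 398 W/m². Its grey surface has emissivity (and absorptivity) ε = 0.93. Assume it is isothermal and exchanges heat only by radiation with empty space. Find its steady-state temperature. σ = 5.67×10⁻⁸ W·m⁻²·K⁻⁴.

T ≈ 271 K

At steady state, absorbed solar power + internal power = radiated power.
Absorbed: α·S·A_cross = 0.93·398·15.90 = 5887 W (cross-section πr²).
Total input = 5887 + 12300 = 18190 W.
Radiated: εσ·A_surf·T⁴ with A_surf = 4πr² = 63.62 m².
T⁴ = 18190/(0.93·5.67×10⁻⁸·63.62) = 5.421×10⁹ K⁴.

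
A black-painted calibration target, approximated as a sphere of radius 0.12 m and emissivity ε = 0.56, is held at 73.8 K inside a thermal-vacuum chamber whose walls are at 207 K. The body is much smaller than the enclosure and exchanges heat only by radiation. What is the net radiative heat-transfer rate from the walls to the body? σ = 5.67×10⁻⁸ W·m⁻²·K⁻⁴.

For a small grey body in a large enclosure: P_net = εσA(T_body⁴ − T_wall⁴).
A = 4πr² = 0.1810 m²; T_body⁴ − T_wall⁴ = 2.966×10⁷ − 1.836×10⁹ = -1.806×10⁹ K⁴.
|P_net| = 0.56·5.67×10⁻⁸·0.1810·1.806×10⁹.

P_net ≈ 10.4 W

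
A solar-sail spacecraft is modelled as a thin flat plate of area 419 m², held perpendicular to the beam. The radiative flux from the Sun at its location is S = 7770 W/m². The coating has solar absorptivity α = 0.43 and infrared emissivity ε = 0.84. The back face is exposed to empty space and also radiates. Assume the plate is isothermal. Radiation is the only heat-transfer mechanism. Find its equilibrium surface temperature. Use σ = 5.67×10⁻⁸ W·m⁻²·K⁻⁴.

At equilibrium, absorbed power = emitted power.
Absorbing cross-section = A = 419.0 m²; emitting surface = 2A = 838.0 m² (ratio 2).
αS·A_cross = εσ·A_surf·T⁴  ⇒  T⁴ = αS/(ε·2σ).
T⁴ = 0.430·7770/(0.84·2·5.67×10⁻⁸) = 3.507×10¹⁰ K⁴.
T = (3.507×10¹⁰)^(1/4).

T ≈ 433 K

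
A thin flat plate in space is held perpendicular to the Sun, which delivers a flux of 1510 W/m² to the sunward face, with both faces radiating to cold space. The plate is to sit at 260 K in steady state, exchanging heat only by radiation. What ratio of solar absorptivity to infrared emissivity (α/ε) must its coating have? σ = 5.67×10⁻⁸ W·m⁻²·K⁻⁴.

α/ε ≈ 0.343

Balance: αS·A = εσ·2A·T⁴ ⇒ α/ε = 2σT⁴/S.
α/ε = 2·5.67×10⁻⁸·(260)⁴/1510 = 2·5.67×10⁻⁸·4.570×10⁹/1510.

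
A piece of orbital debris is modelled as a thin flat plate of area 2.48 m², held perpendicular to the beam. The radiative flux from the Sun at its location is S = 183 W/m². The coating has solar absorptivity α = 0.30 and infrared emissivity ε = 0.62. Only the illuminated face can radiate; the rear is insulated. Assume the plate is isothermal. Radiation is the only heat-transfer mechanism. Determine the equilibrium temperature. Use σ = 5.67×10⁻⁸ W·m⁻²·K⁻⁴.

At equilibrium, absorbed power = emitted power.
Absorbing cross-section = A = 2.480 m²; emitting surface = A = 2.480 m² (ratio 1).
αS·A_cross = εσ·A_surf·T⁴  ⇒  T⁴ = αS/(ε·1σ).
T⁴ = 0.300·183/(0.62·1·5.67×10⁻⁸) = 1.562×10⁹ K⁴.
T = (1.562×10⁹)^(1/4).

T ≈ 199 K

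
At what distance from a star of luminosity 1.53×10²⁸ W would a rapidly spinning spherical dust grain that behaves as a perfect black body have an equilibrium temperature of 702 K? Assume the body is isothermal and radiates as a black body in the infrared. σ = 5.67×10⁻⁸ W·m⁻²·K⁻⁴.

d ≈ 1.49×10¹¹ m

For an isothermal black-emitting sphere, (1−a)S·πr² = σ·4πr²·T⁴ ⇒ S = 4σT⁴/(1−a).
S = 4·5.67×10⁻⁸·(702)⁴/1.00 = 55080 W/m².
Flux falls as S = L/(4πd²), so d = √(L/(4πS)) = √(1.53×10²⁸/(4π·55080)).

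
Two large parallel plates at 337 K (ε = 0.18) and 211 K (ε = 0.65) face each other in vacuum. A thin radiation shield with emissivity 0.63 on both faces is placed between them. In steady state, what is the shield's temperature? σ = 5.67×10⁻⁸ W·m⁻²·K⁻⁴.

T_s ≈ 263 K

In steady state the net flux on the hot side equals that on the cold side.
σ(T₁⁴−T_s⁴)/D₁ = σ(T_s⁴−T₂⁴)/D₂, with D₁ = 1/ε₁+1/ε_s−1 = 6.143, D₂ = 1/ε_s+1/ε₂−1 = 2.126.
Solve for T_s⁴: T_s⁴ = (D₂·T₁⁴ + D₁·T₂⁴)/(D₁+D₂) = 4.788×10⁹ K⁴.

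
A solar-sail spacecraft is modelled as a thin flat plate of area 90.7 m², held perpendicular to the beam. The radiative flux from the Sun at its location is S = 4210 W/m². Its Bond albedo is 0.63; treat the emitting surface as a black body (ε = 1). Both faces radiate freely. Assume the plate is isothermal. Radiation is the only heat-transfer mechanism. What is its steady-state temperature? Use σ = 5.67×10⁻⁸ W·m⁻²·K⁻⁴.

At equilibrium, absorbed power = emitted power.
Absorbing cross-section = A = 90.70 m²; emitting surface = 2A = 181.4 m² (ratio 2).
(1−a)S·A_cross = εσ·A_surf·T⁴  ⇒  T⁴ = (1−a)S/(2σ).
T⁴ = 0.370·4210/(2·5.67×10⁻⁸) = 1.374×10¹⁰ K⁴.
T = (1.374×10¹⁰)^(1/4).

T ≈ 342 K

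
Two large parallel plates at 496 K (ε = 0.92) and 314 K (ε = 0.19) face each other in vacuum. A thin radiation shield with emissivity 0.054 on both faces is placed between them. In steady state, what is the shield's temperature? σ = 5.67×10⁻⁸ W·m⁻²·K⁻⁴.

T_s ≈ 441 K

In steady state the net flux on the hot side equals that on the cold side.
σ(T₁⁴−T_s⁴)/D₁ = σ(T_s⁴−T₂⁴)/D₂, with D₁ = 1/ε₁+1/ε_s−1 = 18.61, D₂ = 1/ε_s+1/ε₂−1 = 22.78.
Solve for T_s⁴: T_s⁴ = (D₂·T₁⁴ + D₁·T₂⁴)/(D₁+D₂) = 3.769×10¹⁰ K⁴.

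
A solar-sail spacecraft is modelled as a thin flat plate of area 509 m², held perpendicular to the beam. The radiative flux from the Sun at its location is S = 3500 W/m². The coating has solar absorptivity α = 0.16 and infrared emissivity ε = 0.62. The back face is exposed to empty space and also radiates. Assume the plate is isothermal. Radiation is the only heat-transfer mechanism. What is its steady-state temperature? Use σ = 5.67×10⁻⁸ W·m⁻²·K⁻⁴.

T ≈ 299 K

At equilibrium, absorbed power = emitted power.
Absorbing cross-section = A = 509.0 m²; emitting surface = 2A = 1018 m² (ratio 2).
αS·A_cross = εσ·A_surf·T⁴  ⇒  T⁴ = αS/(ε·2σ).
T⁴ = 0.160·3500/(0.62·2·5.67×10⁻⁸) = 7.965×10⁹ K⁴.
T = (7.965×10⁹)^(1/4).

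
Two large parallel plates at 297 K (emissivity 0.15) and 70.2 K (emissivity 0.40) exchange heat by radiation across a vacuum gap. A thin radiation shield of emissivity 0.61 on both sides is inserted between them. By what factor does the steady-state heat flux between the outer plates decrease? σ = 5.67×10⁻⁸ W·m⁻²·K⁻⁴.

factor ≈ 1.28

Without shield: q₀ = σΔ(T⁴)/(1/ε₁+1/ε₂−1) with denominator 8.167.
With shield the two gaps are in series; the resistances add: (1/ε₁+1/ε_s−1)+(1/ε_s+1/ε₂−1) = 7.306+3.139 = 10.45.
Heat-flux ratio q₀/q = 10.45/8.167.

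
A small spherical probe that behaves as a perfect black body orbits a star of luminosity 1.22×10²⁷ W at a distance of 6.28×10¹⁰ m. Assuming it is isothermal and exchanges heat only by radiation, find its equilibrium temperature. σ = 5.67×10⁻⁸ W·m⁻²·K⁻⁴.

T ≈ 574 K

First find the stellar flux at distance d: S = L/(4πd²) = 1.22×10²⁷/(4π·(6.28×10¹⁰)²) = 24620 W/m².
For an isothermal sphere, absorbed (1−a)S·πr² = emitted σ·4πr²·T⁴, so T⁴ = (1−a)S/(4σ).
T⁴ = 1.00·24620/(4·5.67×10⁻⁸) = 1.085×10¹¹ K⁴.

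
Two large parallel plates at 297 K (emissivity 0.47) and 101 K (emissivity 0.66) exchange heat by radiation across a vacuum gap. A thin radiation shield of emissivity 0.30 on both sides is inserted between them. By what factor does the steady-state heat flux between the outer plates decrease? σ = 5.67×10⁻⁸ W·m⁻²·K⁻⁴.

factor ≈ 3.14

Without shield: q₀ = σΔ(T⁴)/(1/ε₁+1/ε₂−1) with denominator 2.643.
With shield the two gaps are in series; the resistances add: (1/ε₁+1/ε_s−1)+(1/ε_s+1/ε₂−1) = 4.461+3.848 = 8.309.
Heat-flux ratio q₀/q = 8.309/2.643.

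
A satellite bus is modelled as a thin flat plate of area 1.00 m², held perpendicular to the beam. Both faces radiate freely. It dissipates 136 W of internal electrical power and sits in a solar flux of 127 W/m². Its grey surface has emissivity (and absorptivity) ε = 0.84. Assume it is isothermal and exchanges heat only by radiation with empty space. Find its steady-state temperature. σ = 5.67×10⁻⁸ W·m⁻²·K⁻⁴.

T ≈ 225 K

At steady state, absorbed solar power + internal power = radiated power.
Absorbed: α·S·A_cross = 0.84·127·1.000 = 106.7 W (cross-section A).
Total input = 106.7 + 136 = 242.7 W.
Radiated: εσ·A_surf·T⁴ with A_surf = 2A = 2.000 m².
T⁴ = 242.7/(0.84·5.67×10⁻⁸·2.000) = 2.548×10⁹ K⁴.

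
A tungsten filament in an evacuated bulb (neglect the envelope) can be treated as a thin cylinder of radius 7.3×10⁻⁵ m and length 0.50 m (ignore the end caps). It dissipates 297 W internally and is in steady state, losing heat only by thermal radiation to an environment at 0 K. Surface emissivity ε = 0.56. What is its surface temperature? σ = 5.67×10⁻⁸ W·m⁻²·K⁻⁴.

T ≈ 2530 K

Steady state: internal power = radiated power, P = εσA T⁴.
Radiating area A = 2πrL = 2.293×10⁻⁴ m².
T⁴ = P/(εσA) = 297/(0.56·5.67×10⁻⁸·2.293×10⁻⁴) = 4.079×10¹³ K⁴.
T = (4.079×10¹³)^(1/4).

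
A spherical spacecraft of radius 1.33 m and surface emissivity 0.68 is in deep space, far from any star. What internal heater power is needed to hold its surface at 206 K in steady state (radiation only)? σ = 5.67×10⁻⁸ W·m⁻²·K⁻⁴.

P = εσ·4πr²·T⁴.
4πr² = 22.23 m²; T⁴ = 1.801×10⁹ K⁴.
P = 0.68·5.67×10⁻⁸·22.23·1.801×10⁹.

P ≈ 1540 W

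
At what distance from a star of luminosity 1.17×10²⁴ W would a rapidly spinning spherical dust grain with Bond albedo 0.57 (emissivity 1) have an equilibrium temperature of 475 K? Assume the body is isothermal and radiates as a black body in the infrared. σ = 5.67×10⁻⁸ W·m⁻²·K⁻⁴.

For an isothermal black-emitting sphere, (1−a)S·πr² = σ·4πr²·T⁴ ⇒ S = 4σT⁴/(1−a).
S = 4·5.67×10⁻⁸·(475)⁴/0.430 = 26850 W/m².
Flux falls as S = L/(4πd²), so d = √(L/(4πS)) = √(1.17×10²⁴/(4π·26850)).

d ≈ 1.86×10⁹ m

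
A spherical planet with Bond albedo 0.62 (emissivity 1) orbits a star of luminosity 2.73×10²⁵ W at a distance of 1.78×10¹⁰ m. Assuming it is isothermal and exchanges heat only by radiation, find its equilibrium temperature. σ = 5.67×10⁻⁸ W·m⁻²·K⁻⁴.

T ≈ 327 K

First find the stellar flux at distance d: S = L/(4πd²) = 2.73×10²⁵/(4π·(1.78×10¹⁰)²) = 6857 W/m².
For an isothermal sphere, absorbed (1−a)S·πr² = emitted σ·4πr²·T⁴, so T⁴ = (1−a)S/(4σ).
T⁴ = 0.380·6857/(4·5.67×10⁻⁸) = 1.149×10¹⁰ K⁴.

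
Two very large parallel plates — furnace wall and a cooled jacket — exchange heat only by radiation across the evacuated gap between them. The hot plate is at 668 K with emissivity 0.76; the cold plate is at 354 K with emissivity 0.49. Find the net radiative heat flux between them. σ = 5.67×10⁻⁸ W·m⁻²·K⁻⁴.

q ≈ 4410 W/m²

For two infinite grey parallel plates, q = σ(T₁⁴ − T₂⁴)/(1/ε₁ + 1/ε₂ − 1).
T₁⁴ − T₂⁴ = 1.991×10¹¹ − 1.570×10¹⁰ = 1.834×10¹¹ K⁴.
1/ε₁ + 1/ε₂ − 1 = 1.316 + 2.041 − 1 = 2.357.
q = 5.67×10⁻⁸ × 1.834×10¹¹ / 2.357.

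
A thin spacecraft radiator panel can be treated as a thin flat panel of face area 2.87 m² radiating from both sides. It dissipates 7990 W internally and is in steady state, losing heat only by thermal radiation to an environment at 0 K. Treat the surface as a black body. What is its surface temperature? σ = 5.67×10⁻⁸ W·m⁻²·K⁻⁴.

T ≈ 396 K

Steady state: internal power = radiated power, P = εσA T⁴.
Radiating area A = 2·2.87 = 5.740 m².
T⁴ = P/(εσA) = 7990/(1.0·5.67×10⁻⁸·5.740) = 2.455×10¹⁰ K⁴.
T = (2.455×10¹⁰)^(1/4).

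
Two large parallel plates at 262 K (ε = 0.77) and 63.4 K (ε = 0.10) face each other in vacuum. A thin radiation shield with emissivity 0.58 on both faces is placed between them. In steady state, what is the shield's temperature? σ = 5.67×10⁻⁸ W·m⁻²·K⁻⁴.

In steady state the net flux on the hot side equals that on the cold side.
σ(T₁⁴−T_s⁴)/D₁ = σ(T_s⁴−T₂⁴)/D₂, with D₁ = 1/ε₁+1/ε_s−1 = 2.023, D₂ = 1/ε_s+1/ε₂−1 = 10.72.
Solve for T_s⁴: T_s⁴ = (D₂·T₁⁴ + D₁·T₂⁴)/(D₁+D₂) = 3.967×10⁹ K⁴.

T_s ≈ 251 K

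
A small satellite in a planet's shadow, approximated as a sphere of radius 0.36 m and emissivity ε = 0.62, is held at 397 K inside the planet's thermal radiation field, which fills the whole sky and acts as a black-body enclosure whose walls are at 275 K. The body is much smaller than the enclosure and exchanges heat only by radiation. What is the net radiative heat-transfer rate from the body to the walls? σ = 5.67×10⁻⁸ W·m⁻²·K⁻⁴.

P_net ≈ 1090 W

For a small grey body in a large enclosure: P_net = εσA(T_body⁴ − T_wall⁴).
A = 4πr² = 1.629 m²; T_body⁴ − T_wall⁴ = 2.484×10¹⁰ − 5.719×10⁹ = 1.912×10¹⁰ K⁴.
|P_net| = 0.62·5.67×10⁻⁸·1.629·1.912×10¹⁰.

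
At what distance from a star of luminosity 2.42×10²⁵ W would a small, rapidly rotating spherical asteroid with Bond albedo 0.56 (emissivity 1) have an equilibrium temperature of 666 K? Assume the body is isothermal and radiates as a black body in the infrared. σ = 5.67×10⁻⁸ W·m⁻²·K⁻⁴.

d ≈ 4.36×10⁹ m

For an isothermal black-emitting sphere, (1−a)S·πr² = σ·4πr²·T⁴ ⇒ S = 4σT⁴/(1−a).
S = 4·5.67×10⁻⁸·(666)⁴/0.440 = 1.014×10⁵ W/m².
Flux falls as S = L/(4πd²), so d = √(L/(4πS)) = √(2.42×10²⁵/(4π·1.014×10⁵)).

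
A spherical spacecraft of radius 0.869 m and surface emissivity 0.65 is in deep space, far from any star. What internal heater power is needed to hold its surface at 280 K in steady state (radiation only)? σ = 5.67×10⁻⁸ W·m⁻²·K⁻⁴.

P ≈ 2150 W

P = εσ·4πr²·T⁴.
4πr² = 9.490 m²; T⁴ = 6.147×10⁹ K⁴.
P = 0.65·5.67×10⁻⁸·9.490·6.147×10⁹.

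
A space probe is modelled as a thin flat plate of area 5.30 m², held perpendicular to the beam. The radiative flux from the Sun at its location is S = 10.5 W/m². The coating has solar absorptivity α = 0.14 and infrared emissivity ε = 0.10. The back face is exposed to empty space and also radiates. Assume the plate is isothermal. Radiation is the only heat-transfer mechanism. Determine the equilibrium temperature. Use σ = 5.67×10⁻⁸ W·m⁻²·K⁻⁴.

At equilibrium, absorbed power = emitted power.
Absorbing cross-section = A = 5.300 m²; emitting surface = 2A = 10.60 m² (ratio 2).
αS·A_cross = εσ·A_surf·T⁴  ⇒  T⁴ = αS/(ε·2σ).
T⁴ = 0.140·10.5/(0.10·2·5.67×10⁻⁸) = 1.296×10⁸ K⁴.
T = (1.296×10⁸)^(1/4).

T ≈ 107 K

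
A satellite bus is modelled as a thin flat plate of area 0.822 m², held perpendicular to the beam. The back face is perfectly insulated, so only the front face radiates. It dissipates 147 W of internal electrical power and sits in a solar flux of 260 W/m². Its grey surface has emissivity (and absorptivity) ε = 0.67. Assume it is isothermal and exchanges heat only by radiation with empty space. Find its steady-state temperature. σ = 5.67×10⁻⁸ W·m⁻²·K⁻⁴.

T ≈ 310 K

At steady state, absorbed solar power + internal power = radiated power.
Absorbed: α·S·A_cross = 0.67·260·0.8220 = 143.2 W (cross-section A).
Total input = 143.2 + 147 = 290.2 W.
Radiated: εσ·A_surf·T⁴ with A_surf = A = 0.8220 m².
T⁴ = 290.2/(0.67·5.67×10⁻⁸·0.8220) = 9.293×10⁹ K⁴.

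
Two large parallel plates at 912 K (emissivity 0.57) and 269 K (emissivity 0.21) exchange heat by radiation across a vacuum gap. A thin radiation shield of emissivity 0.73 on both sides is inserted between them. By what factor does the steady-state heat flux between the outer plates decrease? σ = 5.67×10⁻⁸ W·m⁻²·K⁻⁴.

factor ≈ 1.32

Without shield: q₀ = σΔ(T⁴)/(1/ε₁+1/ε₂−1) with denominator 5.516.
With shield the two gaps are in series; the resistances add: (1/ε₁+1/ε_s−1)+(1/ε_s+1/ε₂−1) = 2.124+5.132 = 7.256.
Heat-flux ratio q₀/q = 7.256/5.516.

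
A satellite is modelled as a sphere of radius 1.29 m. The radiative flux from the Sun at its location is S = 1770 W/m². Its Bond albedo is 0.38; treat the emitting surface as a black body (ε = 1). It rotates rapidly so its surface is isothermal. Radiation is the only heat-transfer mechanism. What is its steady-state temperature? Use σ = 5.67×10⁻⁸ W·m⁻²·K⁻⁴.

At equilibrium, absorbed power = emitted power.
Absorbing cross-section = πr² = 5.228 m²; emitting surface = 4πr² = 20.91 m² (ratio 4).
(1−a)S·A_cross = εσ·A_surf·T⁴  ⇒  T⁴ = (1−a)S/(4σ).
T⁴ = 0.620·1770/(4·5.67×10⁻⁸) = 4.839×10⁹ K⁴.
T = (4.839×10⁹)^(1/4).

T ≈ 264 K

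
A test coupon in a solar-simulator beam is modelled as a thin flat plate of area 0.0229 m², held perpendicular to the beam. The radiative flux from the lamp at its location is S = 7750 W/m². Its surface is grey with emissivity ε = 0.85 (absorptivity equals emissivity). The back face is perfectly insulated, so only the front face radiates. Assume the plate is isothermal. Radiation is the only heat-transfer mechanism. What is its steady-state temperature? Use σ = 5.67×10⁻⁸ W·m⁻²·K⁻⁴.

T ≈ 608 K

At equilibrium, absorbed power = emitted power.
Absorbing cross-section = A = 0.02290 m²; emitting surface = A = 0.02290 m² (ratio 1).
εS·A_cross = εσ·A_surf·T⁴  ⇒  T⁴ = S/(1σ)   (ε cancels).
T⁴ = 7750/(1·5.67×10⁻⁸) = 1.367×10¹¹ K⁴.
T = (1.367×10¹¹)^(1/4).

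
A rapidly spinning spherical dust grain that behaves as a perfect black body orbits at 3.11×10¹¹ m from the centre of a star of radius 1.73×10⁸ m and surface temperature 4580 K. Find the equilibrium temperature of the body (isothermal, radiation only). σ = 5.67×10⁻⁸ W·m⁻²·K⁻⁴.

T ≈ 76.4 K

The star's surface emits σT_*⁴; at distance d the flux is S = σT_*⁴(R_*/d)².
S = 5.67×10⁻⁸·(4580)⁴·(1.73×10⁸/3.11×10¹¹)² = 7.720 W/m².
For an isothermal sphere T⁴ = (1−a)S/(4σ) = 3.404×10⁷ K⁴.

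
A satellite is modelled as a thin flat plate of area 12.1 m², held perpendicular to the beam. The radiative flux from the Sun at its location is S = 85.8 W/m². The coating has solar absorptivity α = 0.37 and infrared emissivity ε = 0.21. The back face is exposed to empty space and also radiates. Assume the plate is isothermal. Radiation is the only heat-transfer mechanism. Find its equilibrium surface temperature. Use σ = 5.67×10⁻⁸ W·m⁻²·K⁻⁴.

At equilibrium, absorbed power = emitted power.
Absorbing cross-section = A = 12.10 m²; emitting surface = 2A = 24.20 m² (ratio 2).
αS·A_cross = εσ·A_surf·T⁴  ⇒  T⁴ = αS/(ε·2σ).
T⁴ = 0.370·85.8/(0.21·2·5.67×10⁻⁸) = 1.333×10⁹ K⁴.
T = (1.333×10⁹)^(1/4).

T ≈ 191 K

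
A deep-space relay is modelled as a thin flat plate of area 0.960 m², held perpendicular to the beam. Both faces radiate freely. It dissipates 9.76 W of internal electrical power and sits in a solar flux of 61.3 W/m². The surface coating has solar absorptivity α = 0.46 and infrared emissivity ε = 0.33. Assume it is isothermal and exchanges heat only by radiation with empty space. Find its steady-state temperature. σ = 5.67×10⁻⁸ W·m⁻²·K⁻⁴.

T ≈ 179 K

At steady state, absorbed solar power + internal power = radiated power.
Absorbed: α·S·A_cross = 0.46·61.3·0.9600 = 27.07 W (cross-section A).
Total input = 27.07 + 9.76 = 36.83 W.
Radiated: εσ·A_surf·T⁴ with A_surf = 2A = 1.920 m².
T⁴ = 36.83/(0.33·5.67×10⁻⁸·1.920) = 1.025×10⁹ K⁴.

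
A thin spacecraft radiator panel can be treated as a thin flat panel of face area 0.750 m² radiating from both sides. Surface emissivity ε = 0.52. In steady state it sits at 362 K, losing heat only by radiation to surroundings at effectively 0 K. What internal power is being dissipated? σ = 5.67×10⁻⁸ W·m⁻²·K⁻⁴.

Steady state: P = εσA T⁴.
A = 2·0.750 = 1.500 m²; T⁴ = (362)⁴ = 1.717×10¹⁰ K⁴.
P = 0.52 × 5.67×10⁻⁸ × 1.500 × 1.717×10¹⁰.

P ≈ 759 W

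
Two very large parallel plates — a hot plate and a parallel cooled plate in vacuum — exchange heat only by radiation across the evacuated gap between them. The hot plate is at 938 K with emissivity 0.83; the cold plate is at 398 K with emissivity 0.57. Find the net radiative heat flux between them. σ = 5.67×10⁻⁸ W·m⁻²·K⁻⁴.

For two infinite grey parallel plates, q = σ(T₁⁴ − T₂⁴)/(1/ε₁ + 1/ε₂ − 1).
T₁⁴ − T₂⁴ = 7.741×10¹¹ − 2.509×10¹⁰ = 7.490×10¹¹ K⁴.
1/ε₁ + 1/ε₂ − 1 = 1.205 + 1.754 − 1 = 1.959.
q = 5.67×10⁻⁸ × 7.490×10¹¹ / 1.959.

q ≈ 21700 W/m²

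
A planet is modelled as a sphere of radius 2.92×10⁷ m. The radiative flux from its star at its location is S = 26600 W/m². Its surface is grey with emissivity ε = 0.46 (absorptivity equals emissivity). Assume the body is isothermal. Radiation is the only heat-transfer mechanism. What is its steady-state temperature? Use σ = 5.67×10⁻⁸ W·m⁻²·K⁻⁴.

T ≈ 585 K

At equilibrium, absorbed power = emitted power.
Absorbing cross-section = πr² = 2.679×10¹⁵ m²; emitting surface = 4πr² = 1.071×10¹⁶ m² (ratio 4).
εS·A_cross = εσ·A_surf·T⁴  ⇒  T⁴ = S/(4σ)   (ε cancels).
T⁴ = 26600/(4·5.67×10⁻⁸) = 1.173×10¹¹ K⁴.
T = (1.173×10¹¹)^(1/4).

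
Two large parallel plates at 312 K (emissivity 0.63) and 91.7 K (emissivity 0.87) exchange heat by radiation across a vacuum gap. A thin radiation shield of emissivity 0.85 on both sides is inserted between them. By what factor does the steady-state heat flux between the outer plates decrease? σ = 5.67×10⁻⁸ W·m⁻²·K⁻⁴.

Without shield: q₀ = σΔ(T⁴)/(1/ε₁+1/ε₂−1) with denominator 1.737.
With shield the two gaps are in series; the resistances add: (1/ε₁+1/ε_s−1)+(1/ε_s+1/ε₂−1) = 1.764+1.326 = 3.090.
Heat-flux ratio q₀/q = 3.090/1.737.

factor ≈ 1.78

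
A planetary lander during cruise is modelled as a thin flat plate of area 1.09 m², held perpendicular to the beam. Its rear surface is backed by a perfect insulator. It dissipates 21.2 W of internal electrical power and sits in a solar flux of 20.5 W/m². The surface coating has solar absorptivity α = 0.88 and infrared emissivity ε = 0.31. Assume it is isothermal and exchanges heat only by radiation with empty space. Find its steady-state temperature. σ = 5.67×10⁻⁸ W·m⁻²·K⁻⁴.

At steady state, absorbed solar power + internal power = radiated power.
Absorbed: α·S·A_cross = 0.88·20.5·1.090 = 19.66 W (cross-section A).
Total input = 19.66 + 21.2 = 40.86 W.
Radiated: εσ·A_surf·T⁴ with A_surf = A = 1.090 m².
T⁴ = 40.86/(0.31·5.67×10⁻⁸·1.090) = 2.133×10⁹ K⁴.

T ≈ 215 K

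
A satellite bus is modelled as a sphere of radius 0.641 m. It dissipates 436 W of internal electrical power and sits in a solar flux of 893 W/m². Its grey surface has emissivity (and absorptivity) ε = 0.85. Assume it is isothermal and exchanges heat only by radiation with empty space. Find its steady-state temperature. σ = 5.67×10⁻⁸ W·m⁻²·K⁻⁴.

At steady state, absorbed solar power + internal power = radiated power.
Absorbed: α·S·A_cross = 0.85·893·1.291 = 979.8 W (cross-section πr²).
Total input = 979.8 + 436 = 1416 W.
Radiated: εσ·A_surf·T⁴ with A_surf = 4πr² = 5.163 m².
T⁴ = 1416/(0.85·5.67×10⁻⁸·5.163) = 5.689×10⁹ K⁴.

T ≈ 275 K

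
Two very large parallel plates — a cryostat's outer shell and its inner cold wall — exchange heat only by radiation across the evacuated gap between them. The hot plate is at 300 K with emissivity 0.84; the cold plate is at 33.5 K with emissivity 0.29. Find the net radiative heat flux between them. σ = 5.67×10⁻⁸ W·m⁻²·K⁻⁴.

q ≈ 126 W/m²

For two infinite grey parallel plates, q = σ(T₁⁴ − T₂⁴)/(1/ε₁ + 1/ε₂ − 1).
T₁⁴ − T₂⁴ = 8.100×10⁹ − 1.259×10⁶ = 8.099×10⁹ K⁴.
1/ε₁ + 1/ε₂ − 1 = 1.190 + 3.448 − 1 = 3.639.
q = 5.67×10⁻⁸ × 8.099×10⁹ / 3.639.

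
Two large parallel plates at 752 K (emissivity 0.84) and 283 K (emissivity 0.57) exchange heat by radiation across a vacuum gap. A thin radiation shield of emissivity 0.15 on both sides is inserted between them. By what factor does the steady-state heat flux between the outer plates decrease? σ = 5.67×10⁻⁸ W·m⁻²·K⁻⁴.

Without shield: q₀ = σΔ(T⁴)/(1/ε₁+1/ε₂−1) with denominator 1.945.
With shield the two gaps are in series; the resistances add: (1/ε₁+1/ε_s−1)+(1/ε_s+1/ε₂−1) = 6.857+7.421 = 14.28.
Heat-flux ratio q₀/q = 14.28/1.945.

factor ≈ 7.34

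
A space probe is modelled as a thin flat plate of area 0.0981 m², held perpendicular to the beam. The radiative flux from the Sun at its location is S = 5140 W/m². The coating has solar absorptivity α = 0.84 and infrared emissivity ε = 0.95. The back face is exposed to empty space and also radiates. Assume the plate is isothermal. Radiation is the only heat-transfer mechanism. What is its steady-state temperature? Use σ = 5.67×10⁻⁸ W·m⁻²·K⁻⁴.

T ≈ 447 K

At equilibrium, absorbed power = emitted power.
Absorbing cross-section = A = 0.09810 m²; emitting surface = 2A = 0.1962 m² (ratio 2).
αS·A_cross = εσ·A_surf·T⁴  ⇒  T⁴ = αS/(ε·2σ).
T⁴ = 0.840·5140/(0.95·2·5.67×10⁻⁸) = 4.008×10¹⁰ K⁴.
T = (4.008×10¹⁰)^(1/4).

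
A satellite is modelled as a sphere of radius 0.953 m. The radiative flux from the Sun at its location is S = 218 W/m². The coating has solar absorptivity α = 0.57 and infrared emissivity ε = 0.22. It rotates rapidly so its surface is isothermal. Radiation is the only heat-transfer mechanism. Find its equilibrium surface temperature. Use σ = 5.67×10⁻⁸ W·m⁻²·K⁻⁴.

T ≈ 223 K

At equilibrium, absorbed power = emitted power.
Absorbing cross-section = πr² = 2.853 m²; emitting surface = 4πr² = 11.41 m² (ratio 4).
αS·A_cross = εσ·A_surf·T⁴  ⇒  T⁴ = αS/(ε·4σ).
T⁴ = 0.570·218/(0.22·4·5.67×10⁻⁸) = 2.490×10⁹ K⁴.
T = (2.490×10⁹)^(1/4).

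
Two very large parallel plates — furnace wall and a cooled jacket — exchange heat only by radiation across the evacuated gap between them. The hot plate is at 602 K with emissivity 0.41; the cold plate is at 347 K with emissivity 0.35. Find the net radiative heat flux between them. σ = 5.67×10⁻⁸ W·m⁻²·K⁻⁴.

For two infinite grey parallel plates, q = σ(T₁⁴ − T₂⁴)/(1/ε₁ + 1/ε₂ − 1).
T₁⁴ − T₂⁴ = 1.313×10¹¹ − 1.450×10¹⁰ = 1.168×10¹¹ K⁴.
1/ε₁ + 1/ε₂ − 1 = 2.439 + 2.857 − 1 = 4.296.
q = 5.67×10⁻⁸ × 1.168×10¹¹ / 4.296.

q ≈ 1540 W/m²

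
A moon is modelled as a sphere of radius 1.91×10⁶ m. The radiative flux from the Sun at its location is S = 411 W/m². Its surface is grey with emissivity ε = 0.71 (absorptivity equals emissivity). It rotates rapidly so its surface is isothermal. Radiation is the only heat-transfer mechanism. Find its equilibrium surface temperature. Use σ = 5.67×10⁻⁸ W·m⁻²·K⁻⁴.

T ≈ 206 K

At equilibrium, absorbed power = emitted power.
Absorbing cross-section = πr² = 1.146×10¹³ m²; emitting surface = 4πr² = 4.584×10¹³ m² (ratio 4).
εS·A_cross = εσ·A_surf·T⁴  ⇒  T⁴ = S/(4σ)   (ε cancels).
T⁴ = 411/(4·5.67×10⁻⁸) = 1.812×10⁹ K⁴.
T = (1.812×10⁹)^(1/4).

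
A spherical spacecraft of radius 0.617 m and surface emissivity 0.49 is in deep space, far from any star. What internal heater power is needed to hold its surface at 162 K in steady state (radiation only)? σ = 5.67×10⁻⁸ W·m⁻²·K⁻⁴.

P = εσ·4πr²·T⁴.
4πr² = 4.784 m²; T⁴ = 6.887×10⁸ K⁴.
P = 0.49·5.67×10⁻⁸·4.784·6.887×10⁸.

P ≈ 91.5 W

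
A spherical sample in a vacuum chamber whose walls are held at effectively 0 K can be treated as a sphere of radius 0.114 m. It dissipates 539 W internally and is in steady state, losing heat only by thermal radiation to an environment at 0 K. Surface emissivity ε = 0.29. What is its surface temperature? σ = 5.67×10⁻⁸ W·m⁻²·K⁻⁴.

T ≈ 669 K

Steady state: internal power = radiated power, P = εσA T⁴.
Radiating area A = 4πr² = 0.1633 m².
T⁴ = P/(εσA) = 539/(0.29·5.67×10⁻⁸·0.1633) = 2.007×10¹¹ K⁴.
T = (2.007×10¹¹)^(1/4).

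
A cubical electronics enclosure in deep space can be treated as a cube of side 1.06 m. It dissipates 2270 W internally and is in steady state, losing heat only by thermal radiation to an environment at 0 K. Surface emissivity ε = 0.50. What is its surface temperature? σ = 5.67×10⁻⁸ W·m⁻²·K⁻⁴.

Steady state: internal power = radiated power, P = εσA T⁴.
Radiating area A = 6L² = 6.742 m².
T⁴ = P/(εσA) = 2270/(0.50·5.67×10⁻⁸·6.742) = 1.188×10¹⁰ K⁴.
T = (1.188×10¹⁰)^(1/4).

T ≈ 330 K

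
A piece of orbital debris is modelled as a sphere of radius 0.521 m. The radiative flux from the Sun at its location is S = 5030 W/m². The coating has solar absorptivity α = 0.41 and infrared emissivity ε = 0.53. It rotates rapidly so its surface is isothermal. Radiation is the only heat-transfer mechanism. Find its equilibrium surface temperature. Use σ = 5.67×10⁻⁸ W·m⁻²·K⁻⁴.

At equilibrium, absorbed power = emitted power.
Absorbing cross-section = πr² = 0.8528 m²; emitting surface = 4πr² = 3.411 m² (ratio 4).
αS·A_cross = εσ·A_surf·T⁴  ⇒  T⁴ = αS/(ε·4σ).
T⁴ = 0.410·5030/(0.53·4·5.67×10⁻⁸) = 1.716×10¹⁰ K⁴.
T = (1.716×10¹⁰)^(1/4).

T ≈ 362 K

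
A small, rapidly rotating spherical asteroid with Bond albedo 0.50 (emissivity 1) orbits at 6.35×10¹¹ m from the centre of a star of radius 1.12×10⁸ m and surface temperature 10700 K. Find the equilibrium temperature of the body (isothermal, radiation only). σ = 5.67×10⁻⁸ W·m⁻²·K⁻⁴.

T ≈ 84.5 K

The star's surface emits σT_*⁴; at distance d the flux is S = σT_*⁴(R_*/d)².
S = 5.67×10⁻⁸·(10700)⁴·(1.12×10⁸/6.35×10¹¹)² = 23.12 W/m².
For an isothermal sphere T⁴ = (1−a)S/(4σ) = 5.097×10⁷ K⁴.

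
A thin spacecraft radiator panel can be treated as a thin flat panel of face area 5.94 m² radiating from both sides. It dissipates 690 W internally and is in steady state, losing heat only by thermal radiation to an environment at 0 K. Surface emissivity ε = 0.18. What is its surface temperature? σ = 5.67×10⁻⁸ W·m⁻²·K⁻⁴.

T ≈ 275 K

Steady state: internal power = radiated power, P = εσA T⁴.
Radiating area A = 2·5.94 = 11.88 m².
T⁴ = P/(εσA) = 690/(0.18·5.67×10⁻⁸·11.88) = 5.691×10⁹ K⁴.
T = (5.691×10⁹)^(1/4).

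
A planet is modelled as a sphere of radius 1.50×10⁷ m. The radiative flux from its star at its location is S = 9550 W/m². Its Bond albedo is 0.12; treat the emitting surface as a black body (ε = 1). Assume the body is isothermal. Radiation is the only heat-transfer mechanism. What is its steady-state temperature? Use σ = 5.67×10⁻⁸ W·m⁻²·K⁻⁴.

At equilibrium, absorbed power = emitted power.
Absorbing cross-section = πr² = 7.069×10¹⁴ m²; emitting surface = 4πr² = 2.827×10¹⁵ m² (ratio 4).
(1−a)S·A_cross = εσ·A_surf·T⁴  ⇒  T⁴ = (1−a)S/(4σ).
T⁴ = 0.880·9550/(4·5.67×10⁻⁸) = 3.705×10¹⁰ K⁴.
T = (3.705×10¹⁰)^(1/4).

T ≈ 439 K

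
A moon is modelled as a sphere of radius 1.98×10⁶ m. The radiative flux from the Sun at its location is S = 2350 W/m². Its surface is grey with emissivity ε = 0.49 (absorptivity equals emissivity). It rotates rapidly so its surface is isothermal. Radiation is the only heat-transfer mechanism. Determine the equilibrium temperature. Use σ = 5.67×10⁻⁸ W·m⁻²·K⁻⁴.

T ≈ 319 K

At equilibrium, absorbed power = emitted power.
Absorbing cross-section = πr² = 1.232×10¹³ m²; emitting surface = 4πr² = 4.927×10¹³ m² (ratio 4).
εS·A_cross = εσ·A_surf·T⁴  ⇒  T⁴ = S/(4σ)   (ε cancels).
T⁴ = 2350/(4·5.67×10⁻⁸) = 1.036×10¹⁰ K⁴.
T = (1.036×10¹⁰)^(1/4).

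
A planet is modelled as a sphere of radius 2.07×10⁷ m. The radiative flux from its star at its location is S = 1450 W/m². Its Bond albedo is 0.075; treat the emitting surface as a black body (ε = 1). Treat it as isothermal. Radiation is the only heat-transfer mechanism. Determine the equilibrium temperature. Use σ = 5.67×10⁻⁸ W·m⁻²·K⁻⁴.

At equilibrium, absorbed power = emitted power.
Absorbing cross-section = πr² = 1.346×10¹⁵ m²; emitting surface = 4πr² = 5.385×10¹⁵ m² (ratio 4).
(1−a)S·A_cross = εσ·A_surf·T⁴  ⇒  T⁴ = (1−a)S/(4σ).
T⁴ = 0.925·1450/(4·5.67×10⁻⁸) = 5.914×10⁹ K⁴.
T = (5.914×10⁹)^(1/4).

T ≈ 277 K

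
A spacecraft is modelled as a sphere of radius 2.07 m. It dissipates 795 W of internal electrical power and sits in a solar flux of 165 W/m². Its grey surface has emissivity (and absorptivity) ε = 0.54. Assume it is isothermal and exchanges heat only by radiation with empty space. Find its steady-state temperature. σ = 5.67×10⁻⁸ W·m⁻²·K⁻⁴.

At steady state, absorbed solar power + internal power = radiated power.
Absorbed: α·S·A_cross = 0.54·165·13.46 = 1199 W (cross-section πr²).
Total input = 1199 + 795 = 1994 W.
Radiated: εσ·A_surf·T⁴ with A_surf = 4πr² = 53.85 m².
T⁴ = 1994/(0.54·5.67×10⁻⁸·53.85) = 1.210×10⁹ K⁴.

T ≈ 186 K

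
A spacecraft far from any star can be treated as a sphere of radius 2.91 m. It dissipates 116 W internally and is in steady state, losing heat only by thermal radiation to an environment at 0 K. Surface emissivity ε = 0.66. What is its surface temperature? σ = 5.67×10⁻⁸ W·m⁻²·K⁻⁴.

T ≈ 73.5 K

Steady state: internal power = radiated power, P = εσA T⁴.
Radiating area A = 4πr² = 106.4 m².
T⁴ = P/(εσA) = 116/(0.66·5.67×10⁻⁸·106.4) = 2.913×10⁷ K⁴.
T = (2.913×10⁷)^(1/4).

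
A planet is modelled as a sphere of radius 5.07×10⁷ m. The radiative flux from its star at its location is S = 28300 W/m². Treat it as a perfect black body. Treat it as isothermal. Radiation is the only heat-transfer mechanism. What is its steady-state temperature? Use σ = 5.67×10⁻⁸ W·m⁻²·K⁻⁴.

T ≈ 594 K

At equilibrium, absorbed power = emitted power.
Absorbing cross-section = πr² = 8.075×10¹⁵ m²; emitting surface = 4πr² = 3.230×10¹⁶ m² (ratio 4).
S·A_cross = εσ·A_surf·T⁴  ⇒  T⁴ = S/(4σ).
T⁴ = 1.00·28300/(4·5.67×10⁻⁸) = 1.248×10¹¹ K⁴.
T = (1.248×10¹¹)^(1/4).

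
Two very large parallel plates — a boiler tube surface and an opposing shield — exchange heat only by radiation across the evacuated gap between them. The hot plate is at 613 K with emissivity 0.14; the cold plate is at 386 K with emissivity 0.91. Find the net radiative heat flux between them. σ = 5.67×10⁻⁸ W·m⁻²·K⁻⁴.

q ≈ 932 W/m²

For two infinite grey parallel plates, q = σ(T₁⁴ − T₂⁴)/(1/ε₁ + 1/ε₂ − 1).
T₁⁴ − T₂⁴ = 1.412×10¹¹ − 2.220×10¹⁰ = 1.190×10¹¹ K⁴.
1/ε₁ + 1/ε₂ − 1 = 7.143 + 1.099 − 1 = 7.242.
q = 5.67×10⁻⁸ × 1.190×10¹¹ / 7.242.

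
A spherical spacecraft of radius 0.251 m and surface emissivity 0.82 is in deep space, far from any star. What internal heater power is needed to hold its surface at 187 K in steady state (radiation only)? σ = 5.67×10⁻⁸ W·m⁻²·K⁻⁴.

P = εσ·4πr²·T⁴.
4πr² = 0.7917 m²; T⁴ = 1.223×10⁹ K⁴.
P = 0.82·5.67×10⁻⁸·0.7917·1.223×10⁹.

P ≈ 45.0 W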